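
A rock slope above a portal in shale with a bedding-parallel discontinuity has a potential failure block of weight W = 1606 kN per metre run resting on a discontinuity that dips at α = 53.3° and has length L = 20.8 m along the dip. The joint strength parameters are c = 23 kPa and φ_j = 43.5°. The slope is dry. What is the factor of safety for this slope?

Resolving the block weight along and normal to the plane and applying the Mohr–Coulomb strength on the joint:
N' = W cosα = 1606·cos53.3° = 959.8 kN/m
Driving force T = W sinα = 1606·sin53.3° = 1287.7 kN/m
Resisting force R = c·L + N'·tanφ_j = 23·20.8 + 959.8·tan43.5° = 478.4 + 910.8 = 1389.2 kN/m
FS = R / T = 1389.2 / 1287.7 = 1.079

FS = 1.08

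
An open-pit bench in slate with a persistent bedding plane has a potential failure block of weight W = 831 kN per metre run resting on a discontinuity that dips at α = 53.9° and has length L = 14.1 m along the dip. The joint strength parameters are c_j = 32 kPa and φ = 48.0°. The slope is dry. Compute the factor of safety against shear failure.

FS = 1.48

Resolving the block weight along and normal to the plane and applying the Mohr–Coulomb strength on the joint:
N' = W cosα = 831·cos53.9° = 489.6 kN/m
Driving force T = W sinα = 831·sin53.9° = 671.4 kN/m
Resisting force R = c_j·L + N'·tanφ = 32·14.1 + 489.6·tan48.0° = 451.2 + 543.8 = 995.0 kN/m
FS = R / T = 995.0 / 671.4 = 1.482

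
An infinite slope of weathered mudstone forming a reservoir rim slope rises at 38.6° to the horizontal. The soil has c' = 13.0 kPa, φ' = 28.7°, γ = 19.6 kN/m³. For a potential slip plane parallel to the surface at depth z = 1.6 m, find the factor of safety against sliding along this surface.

For an infinite slope with a slip plane parallel to the surface (no pore pressure): FS = [c' + γz cos²β tanφ'] / [γz sinβ cosβ].
γz = 19.6·1.6 = 31.36 kN/m²
Numerator = 13.0 + 31.36·cos²38.6°·tan28.7° = 13.0 + 31.36·0.6108·0.5475 = 23.486 kPa
Denominator = 31.36·sin38.6°·cos38.6° = 31.36·0.6239·0.7815 = 15.290 kPa
FS = 23.486 / 15.290 = 1.536

FS = 1.54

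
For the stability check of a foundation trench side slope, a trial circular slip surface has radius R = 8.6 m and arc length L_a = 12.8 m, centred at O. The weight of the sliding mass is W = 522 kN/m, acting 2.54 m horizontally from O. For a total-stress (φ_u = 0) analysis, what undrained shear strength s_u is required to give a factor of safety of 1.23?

s_u = 14.8 kPa

FS = s_u·L_a·R / (W·d), so s_u = FS·W·d / (L_a·R).
s_u = 1.23·522·2.54 / (12.80·8.6) = 1630.8 / 110.08 = 14.81 kPa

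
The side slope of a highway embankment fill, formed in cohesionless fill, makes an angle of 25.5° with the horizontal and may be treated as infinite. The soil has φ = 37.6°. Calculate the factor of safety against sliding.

FS = 1.61

For a dry cohesionless infinite slope the factor of safety is FS = tanφ / tanβ.
FS = tan37.6° / tan25.5° = 0.7701 / 0.4770 = 1.615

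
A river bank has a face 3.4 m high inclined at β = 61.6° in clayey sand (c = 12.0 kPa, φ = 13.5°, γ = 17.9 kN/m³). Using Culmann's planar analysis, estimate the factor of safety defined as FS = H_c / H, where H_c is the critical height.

H_c = (4c/γ) · sinβ cosφ / [1 − cos(β − φ)]
    = (4·12.0/17.9) · sin61.6°·cos13.5° / [1 − cos48.1°]
    = 2.682 · 0.8553 / 0.3322 = 6.91 m
FS = H_c / H = 6.91 / 3.4 = 2.031

FS = 2.03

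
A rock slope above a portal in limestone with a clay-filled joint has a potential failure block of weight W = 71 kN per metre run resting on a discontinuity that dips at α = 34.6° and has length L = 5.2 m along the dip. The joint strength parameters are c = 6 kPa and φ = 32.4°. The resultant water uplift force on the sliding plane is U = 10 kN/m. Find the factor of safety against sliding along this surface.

Resolving the block weight along and normal to the plane and applying the Mohr–Coulomb strength on the joint:
N' = W cosα − U = 71·cos34.6° − 10 = 48.4 kN/m
Driving force T = W sinα = 71·sin34.6° = 40.3 kN/m
Resisting force R = c·L + N'·tanφ = 6·5.2 + 48.4·tan32.4° = 31.2 + 30.7 = 61.9 kN/m
FS = R / T = 61.9 / 40.3 = 1.536

FS = 1.54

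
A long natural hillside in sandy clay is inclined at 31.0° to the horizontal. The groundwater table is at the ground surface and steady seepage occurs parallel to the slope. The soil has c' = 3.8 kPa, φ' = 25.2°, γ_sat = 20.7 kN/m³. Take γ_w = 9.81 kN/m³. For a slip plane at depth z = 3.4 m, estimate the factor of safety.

With seepage parallel to the slope and the water table at the surface, the effective normal stress on the slip plane uses the buoyant unit weight γ' = γ_sat − γ_w while the driving shear stress uses γ_sat:
FS = [c' + γ' z cos²β tanφ'] / [γ_sat z sinβ cosβ]
γ' = 20.7 − 9.81 = 10.89 kN/m³
Numerator = 3.8 + 10.89·3.4·cos²31.0°·tan25.2° = 3.8 + 10.89·3.4·0.7347·0.4706 = 16.601 kPa
Denominator = 20.7·3.4·sin31.0°·cos31.0° = 20.7·3.4·0.5150·0.8572 = 31.071 kPa
FS = 16.601 / 31.071 = 0.534

FS = 0.53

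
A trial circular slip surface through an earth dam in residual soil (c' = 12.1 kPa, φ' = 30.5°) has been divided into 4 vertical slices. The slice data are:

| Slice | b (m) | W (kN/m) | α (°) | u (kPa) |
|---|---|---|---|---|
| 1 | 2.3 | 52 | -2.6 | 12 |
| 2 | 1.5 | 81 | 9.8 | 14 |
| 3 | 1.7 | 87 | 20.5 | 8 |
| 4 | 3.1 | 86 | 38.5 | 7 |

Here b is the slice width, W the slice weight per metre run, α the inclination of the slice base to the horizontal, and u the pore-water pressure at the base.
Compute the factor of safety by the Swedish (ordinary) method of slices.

Ordinary method of slices: FS = Σ[c'·Δl_i + (W_i cosα_i − u_i·Δl_i)·tanφ'] / Σ W_i sinα_i, with Δl_i = b_i / cosα_i.
Slice 1: Δl = 2.3/cos(-2.6°) = 2.302 m; N'_1 = 52·cos(-2.6°) − 12·2.302 = 24.3; c'Δl = 27.86; W sinα = -2.4
Slice 2: Δl = 1.5/cos9.8° = 1.522 m; N'_2 = 81·cos9.8° − 14·1.522 = 58.5; c'Δl = 18.42; W sinα = 13.8
Slice 3: Δl = 1.7/cos20.5° = 1.815 m; N'_3 = 87·cos20.5° − 8·1.815 = 67.0; c'Δl = 21.96; W sinα = 30.5
Slice 4: Δl = 3.1/cos38.5° = 3.961 m; N'_4 = 86·cos38.5° − 7·3.961 = 39.6; c'Δl = 47.93; W sinα = 53.5
Σc'Δl = 116.2 kN/m; ΣN' = 189.4 kN/m; ΣW sinα = 95.4 kN/m
Resisting = 116.2 + 189.4·tan30.5° = 116.2 + 111.5 = 227.7 kN/m
FS = 227.7 / 95.4 = 2.386

FS = 2.39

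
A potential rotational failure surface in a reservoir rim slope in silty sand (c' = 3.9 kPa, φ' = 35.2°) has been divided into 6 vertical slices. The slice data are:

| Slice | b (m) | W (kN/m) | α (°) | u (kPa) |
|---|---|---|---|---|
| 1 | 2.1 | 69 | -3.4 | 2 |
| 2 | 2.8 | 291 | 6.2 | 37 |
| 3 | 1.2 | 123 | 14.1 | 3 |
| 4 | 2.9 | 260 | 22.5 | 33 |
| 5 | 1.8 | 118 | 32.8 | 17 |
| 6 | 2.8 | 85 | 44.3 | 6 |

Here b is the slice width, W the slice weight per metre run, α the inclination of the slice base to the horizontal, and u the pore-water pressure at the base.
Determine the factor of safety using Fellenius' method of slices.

FS = 1.73

Ordinary method of slices: FS = Σ[c'·Δl_i + (W_i cosα_i − u_i·Δl_i)·tanφ'] / Σ W_i sinα_i, with Δl_i = b_i / cosα_i.
Slice 1: Δl = 2.1/cos(-3.4°) = 2.104 m; N'_1 = 69·cos(-3.4°) − 2·2.104 = 64.7; c'Δl = 8.20; W sinα = -4.1
Slice 2: Δl = 2.8/cos6.2° = 2.816 m; N'_2 = 291·cos6.2° − 37·2.816 = 185.1; c'Δl = 10.98; W sinα = 31.4
Slice 3: Δl = 1.2/cos14.1° = 1.237 m; N'_3 = 123·cos14.1° − 3·1.237 = 115.6; c'Δl = 4.83; W sinα = 30.0
Slice 4: Δl = 2.9/cos22.5° = 3.139 m; N'_4 = 260·cos22.5° − 33·3.139 = 136.6; c'Δl = 12.24; W sinα = 99.5
Slice 5: Δl = 1.8/cos32.8° = 2.141 m; N'_5 = 118·cos32.8° − 17·2.141 = 62.8; c'Δl = 8.35; W sinα = 63.9
Slice 6: Δl = 2.8/cos44.3° = 3.912 m; N'_6 = 85·cos44.3° − 6·3.912 = 37.4; c'Δl = 15.26; W sinα = 59.4
Σc'Δl = 59.9 kN/m; ΣN' = 602.1 kN/m; ΣW sinα = 280.1 kN/m
Resisting = 59.9 + 602.1·tan35.2° = 59.9 + 424.7 = 484.6 kN/m
FS = 484.6 / 280.1 = 1.730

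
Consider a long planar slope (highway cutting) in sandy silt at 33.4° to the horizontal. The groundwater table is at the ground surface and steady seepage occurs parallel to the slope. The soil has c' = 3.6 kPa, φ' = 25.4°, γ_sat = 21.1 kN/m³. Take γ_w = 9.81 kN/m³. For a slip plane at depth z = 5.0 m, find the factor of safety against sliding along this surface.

FS = 0.46

With seepage parallel to the slope and the water table at the surface, the effective normal stress on the slip plane uses the buoyant unit weight γ' = γ_sat − γ_w while the driving shear stress uses γ_sat:
FS = [c' + γ' z cos²β tanφ'] / [γ_sat z sinβ cosβ]
γ' = 21.1 − 9.81 = 11.29 kN/m³
Numerator = 3.6 + 11.29·5.0·cos²33.4°·tan25.4° = 3.6 + 11.29·5.0·0.6970·0.4748 = 22.282 kPa
Denominator = 21.1·5.0·sin33.4°·cos33.4° = 21.1·5.0·0.5505·0.8348 = 48.484 kPa
FS = 22.282 / 48.484 = 0.460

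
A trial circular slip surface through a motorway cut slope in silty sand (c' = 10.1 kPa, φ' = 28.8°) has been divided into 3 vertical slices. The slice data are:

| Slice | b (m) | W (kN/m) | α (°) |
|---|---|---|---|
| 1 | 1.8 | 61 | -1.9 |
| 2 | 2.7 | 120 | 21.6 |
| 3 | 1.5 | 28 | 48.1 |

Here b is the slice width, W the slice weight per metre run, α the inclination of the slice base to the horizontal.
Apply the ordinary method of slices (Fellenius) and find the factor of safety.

Ordinary method of slices: FS = Σ[c'·Δl_i + (W_i cosα_i)·tanφ'] / Σ W_i sinα_i, with Δl_i = b_i / cosα_i.
Slice 1: Δl = 1.8/cos(-1.9°) = 1.801 m; N'_1 = 61·cos(-1.9°) = 61.0; c'Δl = 18.19; W sinα = -2.0
Slice 2: Δl = 2.7/cos21.6° = 2.904 m; N'_2 = 120·cos21.6° = 111.6; c'Δl = 29.33; W sinα = 44.2
Slice 3: Δl = 1.5/cos48.1° = 2.246 m; N'_3 = 28·cos48.1° = 18.7; c'Δl = 22.69; W sinα = 20.8
Σc'Δl = 70.2 kN/m; ΣN' = 191.2 kN/m; ΣW sinα = 63.0 kN/m
Resisting = 70.2 + 191.2·tan28.8° = 70.2 + 105.1 = 175.3 kN/m
FS = 175.3 / 63.0 = 2.783

FS = 2.78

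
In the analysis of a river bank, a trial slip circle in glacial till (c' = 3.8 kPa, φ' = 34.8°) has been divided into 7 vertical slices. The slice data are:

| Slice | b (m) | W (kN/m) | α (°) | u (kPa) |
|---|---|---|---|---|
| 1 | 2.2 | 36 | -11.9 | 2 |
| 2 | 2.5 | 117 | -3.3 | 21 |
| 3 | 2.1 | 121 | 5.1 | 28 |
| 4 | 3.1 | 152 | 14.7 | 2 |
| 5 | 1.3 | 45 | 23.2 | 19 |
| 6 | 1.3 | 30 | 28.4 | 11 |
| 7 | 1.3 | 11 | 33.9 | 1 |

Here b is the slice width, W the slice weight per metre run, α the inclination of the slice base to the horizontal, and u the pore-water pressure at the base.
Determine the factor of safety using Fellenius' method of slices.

FS = 3.87

Ordinary method of slices: FS = Σ[c'·Δl_i + (W_i cosα_i − u_i·Δl_i)·tanφ'] / Σ W_i sinα_i, with Δl_i = b_i / cosα_i.
Slice 1: Δl = 2.2/cos(-11.9°) = 2.248 m; N'_1 = 36·cos(-11.9°) − 2·2.248 = 30.7; c'Δl = 8.54; W sinα = -7.4
Slice 2: Δl = 2.5/cos(-3.3°) = 2.504 m; N'_2 = 117·cos(-3.3°) − 21·2.504 = 64.2; c'Δl = 9.52; W sinα = -6.7
Slice 3: Δl = 2.1/cos5.1° = 2.108 m; N'_3 = 121·cos5.1° − 28·2.108 = 61.5; c'Δl = 8.01; W sinα = 10.8
Slice 4: Δl = 3.1/cos14.7° = 3.205 m; N'_4 = 152·cos14.7° − 2·3.205 = 140.6; c'Δl = 12.18; W sinα = 38.6
Slice 5: Δl = 1.3/cos23.2° = 1.414 m; N'_5 = 45·cos23.2° − 19·1.414 = 14.5; c'Δl = 5.37; W sinα = 17.7
Slice 6: Δl = 1.3/cos28.4° = 1.478 m; N'_6 = 30·cos28.4° − 11·1.478 = 10.1; c'Δl = 5.62; W sinα = 14.3
Slice 7: Δl = 1.3/cos33.9° = 1.566 m; N'_7 = 11·cos33.9° − 1·1.566 = 7.6; c'Δl = 5.95; W sinα = 6.1
Σc'Δl = 55.2 kN/m; ΣN' = 329.2 kN/m; ΣW sinα = 73.3 kN/m
Resisting = 55.2 + 329.2·tan34.8° = 55.2 + 228.8 = 284.0 kN/m
FS = 284.0 / 73.3 = 3.875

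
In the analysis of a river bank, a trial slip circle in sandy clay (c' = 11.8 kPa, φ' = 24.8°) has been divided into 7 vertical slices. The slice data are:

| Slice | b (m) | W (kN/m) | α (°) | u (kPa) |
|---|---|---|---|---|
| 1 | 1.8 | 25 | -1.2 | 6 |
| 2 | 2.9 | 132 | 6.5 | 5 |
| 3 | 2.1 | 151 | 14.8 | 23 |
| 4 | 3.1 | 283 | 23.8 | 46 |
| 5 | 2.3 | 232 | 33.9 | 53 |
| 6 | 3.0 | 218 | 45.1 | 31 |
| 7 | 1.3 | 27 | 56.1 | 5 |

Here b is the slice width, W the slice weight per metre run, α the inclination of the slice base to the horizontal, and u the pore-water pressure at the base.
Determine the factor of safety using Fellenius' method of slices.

Ordinary method of slices: FS = Σ[c'·Δl_i + (W_i cosα_i − u_i·Δl_i)·tanφ'] / Σ W_i sinα_i, with Δl_i = b_i / cosα_i.
Slice 1: Δl = 1.8/cos(-1.2°) = 1.800 m; N'_1 = 25·cos(-1.2°) − 6·1.800 = 14.2; c'Δl = 21.24; W sinα = -0.5
Slice 2: Δl = 2.9/cos6.5° = 2.919 m; N'_2 = 132·cos6.5° − 5·2.919 = 116.6; c'Δl = 34.44; W sinα = 14.9
Slice 3: Δl = 2.1/cos14.8° = 2.172 m; N'_3 = 151·cos14.8° − 23·2.172 = 96.0; c'Δl = 25.63; W sinα = 38.6
Slice 4: Δl = 3.1/cos23.8° = 3.388 m; N'_4 = 283·cos23.8° − 46·3.388 = 103.1; c'Δl = 39.98; W sinα = 114.2
Slice 5: Δl = 2.3/cos33.9° = 2.771 m; N'_5 = 232·cos33.9° − 53·2.771 = 45.7; c'Δl = 32.70; W sinα = 129.4
Slice 6: Δl = 3.0/cos45.1° = 4.250 m; N'_6 = 218·cos45.1° − 31·4.250 = 22.1; c'Δl = 50.15; W sinα = 154.4
Slice 7: Δl = 1.3/cos56.1° = 2.331 m; N'_7 = 27·cos56.1° − 5·2.331 = 3.4; c'Δl = 27.50; W sinα = 22.4
Σc'Δl = 231.6 kN/m; ΣN' = 401.1 kN/m; ΣW sinα = 473.4 kN/m
Resisting = 231.6 + 401.1·tan24.8° = 231.6 + 185.3 = 417.0 kN/m
FS = 417.0 / 473.4 = 0.881

FS = 0.88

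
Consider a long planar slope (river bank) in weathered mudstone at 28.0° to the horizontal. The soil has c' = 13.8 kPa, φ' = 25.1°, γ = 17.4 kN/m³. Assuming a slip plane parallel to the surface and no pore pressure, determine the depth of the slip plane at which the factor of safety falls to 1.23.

z = 5.48 m

Setting FS = 1.23 in FS = [c' + γz cos²β tanφ'] / [γz sinβ cosβ] and solving for z:
z = c' / [γ cosβ (FS·sinβ − cosβ·tanφ')]
  = 13.8 / [17.4·cos28.0°·(1.23·sin28.0° − cos28.0°·tan25.1°)]
  = 13.8 / [17.4·0.8829·(1.23·0.4695 − 0.8829·0.4684)]
  = 13.8 / 2.5172 = 5.482 m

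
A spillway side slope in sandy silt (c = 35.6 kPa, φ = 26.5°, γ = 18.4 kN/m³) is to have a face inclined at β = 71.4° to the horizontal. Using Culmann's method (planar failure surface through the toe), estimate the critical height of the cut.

H_c = 22.51 m

Culmann's analysis gives the critical failure plane at α_cr = (β + φ)/2 = (71.4 + 26.5)/2 = 49.0°, and the critical height
H_c = (4c/γ) · sinβ cosφ / [1 − cos(β − φ)]
    = (4·35.6/18.4) · sin71.4°·cos26.5° / [1 − cos(44.9°)]
    = 7.739 · 0.9478·0.8949 / [1 − 0.7083]
    = 7.739 · 0.8482 / 0.2917
    = 22.51 m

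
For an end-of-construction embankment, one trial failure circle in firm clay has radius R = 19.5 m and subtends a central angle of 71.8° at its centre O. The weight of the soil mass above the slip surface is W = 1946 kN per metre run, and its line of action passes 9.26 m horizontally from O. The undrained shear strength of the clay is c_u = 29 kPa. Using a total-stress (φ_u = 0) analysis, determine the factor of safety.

Taking moments about the centre O, the resisting moment is provided by the undrained shear strength acting along the arc:
Arc length L_a = R·θ = 19.5·(71.8°·π/180) = 19.5·1.2531 = 24.44 m
M_R = c_u·L_a·R = 29·24.44·19.5 = 13818.8 kN·m/m
M_D = W·d = 1946·9.26 = 18020.0 kN·m/m
FS = M_R / M_D = 13818.8 / 18020.0 = 0.767

FS = 0.77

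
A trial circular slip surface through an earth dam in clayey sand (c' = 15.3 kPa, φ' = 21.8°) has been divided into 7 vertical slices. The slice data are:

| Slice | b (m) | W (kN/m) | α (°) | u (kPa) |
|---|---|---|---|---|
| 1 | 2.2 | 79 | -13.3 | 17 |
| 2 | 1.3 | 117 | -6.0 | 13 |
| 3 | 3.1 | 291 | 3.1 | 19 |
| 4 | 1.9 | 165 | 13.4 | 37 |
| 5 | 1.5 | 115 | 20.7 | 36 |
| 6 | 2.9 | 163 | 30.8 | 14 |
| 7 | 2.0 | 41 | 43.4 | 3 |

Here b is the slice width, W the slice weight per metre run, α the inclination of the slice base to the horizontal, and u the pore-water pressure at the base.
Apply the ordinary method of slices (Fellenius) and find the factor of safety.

FS = 2.84

Ordinary method of slices: FS = Σ[c'·Δl_i + (W_i cosα_i − u_i·Δl_i)·tanφ'] / Σ W_i sinα_i, with Δl_i = b_i / cosα_i.
Slice 1: Δl = 2.2/cos(-13.3°) = 2.261 m; N'_1 = 79·cos(-13.3°) − 17·2.261 = 38.5; c'Δl = 34.59; W sinα = -18.2
Slice 2: Δl = 1.3/cos(-6.0°) = 1.307 m; N'_2 = 117·cos(-6.0°) − 13·1.307 = 99.4; c'Δl = 20.00; W sinα = -12.2
Slice 3: Δl = 3.1/cos3.1° = 3.105 m; N'_3 = 291·cos3.1° − 19·3.105 = 231.6; c'Δl = 47.50; W sinα = 15.7
Slice 4: Δl = 1.9/cos13.4° = 1.953 m; N'_4 = 165·cos13.4° − 37·1.953 = 88.2; c'Δl = 29.88; W sinα = 38.2
Slice 5: Δl = 1.5/cos20.7° = 1.604 m; N'_5 = 115·cos20.7° − 36·1.604 = 49.8; c'Δl = 24.53; W sinα = 40.6
Slice 6: Δl = 2.9/cos30.8° = 3.376 m; N'_6 = 163·cos30.8° − 14·3.376 = 92.7; c'Δl = 51.66; W sinα = 83.5
Slice 7: Δl = 2.0/cos43.4° = 2.753 m; N'_7 = 41·cos43.4° − 3·2.753 = 21.5; c'Δl = 42.12; W sinα = 28.2
Σc'Δl = 250.3 kN/m; ΣN' = 621.8 kN/m; ΣW sinα = 175.9 kN/m
Resisting = 250.3 + 621.8·tan21.8° = 250.3 + 248.7 = 499.0 kN/m
FS = 499.0 / 175.9 = 2.837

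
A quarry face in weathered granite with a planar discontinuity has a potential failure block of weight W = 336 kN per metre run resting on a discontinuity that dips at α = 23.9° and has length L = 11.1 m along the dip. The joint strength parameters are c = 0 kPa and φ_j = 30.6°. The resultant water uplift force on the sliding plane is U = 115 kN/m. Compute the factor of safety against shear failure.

FS = 0.83

Resolving the block weight along and normal to the plane and applying the Mohr–Coulomb strength on the joint:
N' = W cosα − U = 336·cos23.9° − 115 = 192.2 kN/m
Driving force T = W sinα = 336·sin23.9° = 136.1 kN/m
Resisting force R = c·L + N'·tanφ_j = 0·11.1 + 192.2·tan30.6° = 0.0 + 113.7 = 113.7 kN/m
FS = R / T = 113.7 / 136.1 = 0.835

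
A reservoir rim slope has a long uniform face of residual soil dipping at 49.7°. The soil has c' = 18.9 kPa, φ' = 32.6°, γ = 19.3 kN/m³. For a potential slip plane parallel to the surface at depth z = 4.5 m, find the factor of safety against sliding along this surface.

FS = 0.98

For an infinite slope with a slip plane parallel to the surface (no pore pressure): FS = [c' + γz cos²β tanφ'] / [γz sinβ cosβ].
γz = 19.3·4.5 = 86.85 kN/m²
Numerator = 18.9 + 86.85·cos²49.7°·tan32.6° = 18.9 + 86.85·0.4183·0.6395 = 42.136 kPa
Denominator = 86.85·sin49.7°·cos49.7° = 86.85·0.7627·0.6468 = 42.842 kPa
FS = 42.136 / 42.842 = 0.984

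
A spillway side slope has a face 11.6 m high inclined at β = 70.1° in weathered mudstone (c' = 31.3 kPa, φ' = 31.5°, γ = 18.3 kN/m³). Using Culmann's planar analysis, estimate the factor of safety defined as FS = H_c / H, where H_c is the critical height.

FS = 2.16

H_c = (4c'/γ) · sinβ cosφ' / [1 − cos(β − φ')]
    = (4·31.3/18.3) · sin70.1°·cos31.5° / [1 − cos38.6°]
    = 6.842 · 0.8017 / 0.2185 = 25.11 m
FS = H_c / H = 25.11 / 11.6 = 2.164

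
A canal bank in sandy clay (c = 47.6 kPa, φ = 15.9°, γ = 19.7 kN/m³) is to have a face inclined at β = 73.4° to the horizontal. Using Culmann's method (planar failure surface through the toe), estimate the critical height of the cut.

Culmann's analysis gives the critical failure plane at α_cr = (β + φ)/2 = (73.4 + 15.9)/2 = 44.7°, and the critical height
H_c = (4c/γ) · sinβ cosφ / [1 − cos(β − φ)]
    = (4·47.6/19.7) · sin73.4°·cos15.9° / [1 − cos(57.5°)]
    = 9.665 · 0.9583·0.9617 / [1 − 0.5373]
    = 9.665 · 0.9217 / 0.4627
    = 19.25 m

H_c = 19.25 m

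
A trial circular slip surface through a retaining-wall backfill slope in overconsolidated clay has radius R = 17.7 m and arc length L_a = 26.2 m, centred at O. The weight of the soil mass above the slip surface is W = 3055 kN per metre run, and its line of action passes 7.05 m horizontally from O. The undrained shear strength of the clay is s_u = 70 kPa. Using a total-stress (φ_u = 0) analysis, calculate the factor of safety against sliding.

Taking moments about the centre O, the resisting moment is provided by the undrained shear strength acting along the arc:
M_R = s_u·L_a·R = 70·26.20·17.7 = 32461.8 kN·m/m
M_D = W·d = 3055·7.05 = 21537.8 kN·m/m
FS = M_R / M_D = 32461.8 / 21537.8 = 1.507

FS = 1.51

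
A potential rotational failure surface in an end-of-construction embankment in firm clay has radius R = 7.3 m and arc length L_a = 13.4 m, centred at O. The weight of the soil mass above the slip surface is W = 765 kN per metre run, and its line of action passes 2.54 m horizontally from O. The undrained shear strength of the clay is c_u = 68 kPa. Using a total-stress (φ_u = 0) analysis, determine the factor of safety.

FS = 3.42

Taking moments about the centre O, the resisting moment is provided by the undrained shear strength acting along the arc:
M_R = c_u·L_a·R = 68·13.40·7.3 = 6651.8 kN·m/m
M_D = W·d = 765·2.54 = 1943.1 kN·m/m
FS = M_R / M_D = 6651.8 / 1943.1 = 3.423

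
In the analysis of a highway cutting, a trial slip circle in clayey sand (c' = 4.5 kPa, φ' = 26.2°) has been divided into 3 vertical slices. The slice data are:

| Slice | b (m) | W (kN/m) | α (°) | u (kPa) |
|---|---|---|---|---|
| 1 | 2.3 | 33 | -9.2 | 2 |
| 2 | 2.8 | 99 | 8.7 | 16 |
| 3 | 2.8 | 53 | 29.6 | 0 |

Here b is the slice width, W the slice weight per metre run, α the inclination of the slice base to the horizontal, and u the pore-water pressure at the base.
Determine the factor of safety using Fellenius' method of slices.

Ordinary method of slices: FS = Σ[c'·Δl_i + (W_i cosα_i − u_i·Δl_i)·tanφ'] / Σ W_i sinα_i, with Δl_i = b_i / cosα_i.
Slice 1: Δl = 2.3/cos(-9.2°) = 2.330 m; N'_1 = 33·cos(-9.2°) − 2·2.330 = 27.9; c'Δl = 10.48; W sinα = -5.3
Slice 2: Δl = 2.8/cos8.7° = 2.833 m; N'_2 = 99·cos8.7° − 16·2.833 = 52.5; c'Δl = 12.75; W sinα = 15.0
Slice 3: Δl = 2.8/cos29.6° = 3.220 m; N'_3 = 53·cos29.6° − 0·3.220 = 46.1; c'Δl = 14.49; W sinα = 26.2
Σc'Δl = 37.7 kN/m; ΣN' = 126.5 kN/m; ΣW sinα = 35.9 kN/m
Resisting = 37.7 + 126.5·tan26.2° = 37.7 + 62.3 = 100.0 kN/m
FS = 100.0 / 35.9 = 2.787

FS = 2.79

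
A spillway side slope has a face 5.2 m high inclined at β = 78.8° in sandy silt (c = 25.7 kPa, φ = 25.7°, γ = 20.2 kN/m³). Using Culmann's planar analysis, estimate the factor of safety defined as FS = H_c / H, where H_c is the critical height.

H_c = (4c/γ) · sinβ cosφ / [1 − cos(β − φ)]
    = (4·25.7/20.2) · sin78.8°·cos25.7° / [1 − cos53.1°]
    = 5.089 · 0.8839 / 0.3996 = 11.26 m
FS = H_c / H = 11.26 / 5.2 = 2.165

FS = 2.16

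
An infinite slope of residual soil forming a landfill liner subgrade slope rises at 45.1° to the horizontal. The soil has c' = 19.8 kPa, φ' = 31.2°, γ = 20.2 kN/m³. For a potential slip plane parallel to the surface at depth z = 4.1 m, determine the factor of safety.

For an infinite slope with a slip plane parallel to the surface (no pore pressure): FS = [c' + γz cos²β tanφ'] / [γz sinβ cosβ].
γz = 20.2·4.1 = 82.82 kN/m²
Numerator = 19.8 + 82.82·cos²45.1°·tan31.2° = 19.8 + 82.82·0.4983·0.6056 = 44.791 kPa
Denominator = 82.82·sin45.1°·cos45.1° = 82.82·0.7083·0.7059 = 41.410 kPa
FS = 44.791 / 41.410 = 1.082

FS = 1.08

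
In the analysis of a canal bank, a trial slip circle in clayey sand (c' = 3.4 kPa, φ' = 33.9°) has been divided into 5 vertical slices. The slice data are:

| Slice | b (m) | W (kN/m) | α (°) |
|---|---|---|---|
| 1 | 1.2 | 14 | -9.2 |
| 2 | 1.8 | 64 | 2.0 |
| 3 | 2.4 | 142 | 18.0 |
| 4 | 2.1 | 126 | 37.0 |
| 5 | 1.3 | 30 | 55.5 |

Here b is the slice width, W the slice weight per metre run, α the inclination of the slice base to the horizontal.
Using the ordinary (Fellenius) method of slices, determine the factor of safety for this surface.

FS = 1.78

Ordinary method of slices: FS = Σ[c'·Δl_i + (W_i cosα_i)·tanφ'] / Σ W_i sinα_i, with Δl_i = b_i / cosα_i.
Slice 1: Δl = 1.2/cos(-9.2°) = 1.216 m; N'_1 = 14·cos(-9.2°) = 13.8; c'Δl = 4.13; W sinα = -2.2
Slice 2: Δl = 1.8/cos2.0° = 1.801 m; N'_2 = 64·cos2.0° = 64.0; c'Δl = 6.12; W sinα = 2.2
Slice 3: Δl = 2.4/cos18.0° = 2.524 m; N'_3 = 142·cos18.0° = 135.1; c'Δl = 8.58; W sinα = 43.9
Slice 4: Δl = 2.1/cos37.0° = 2.629 m; N'_4 = 126·cos37.0° = 100.6; c'Δl = 8.94; W sinα = 75.8
Slice 5: Δl = 1.3/cos55.5° = 2.295 m; N'_5 = 30·cos55.5° = 17.0; c'Δl = 7.80; W sinα = 24.7
Σc'Δl = 35.6 kN/m; ΣN' = 330.5 kN/m; ΣW sinα = 144.4 kN/m
Resisting = 35.6 + 330.5·tan33.9° = 35.6 + 222.1 = 257.6 kN/m
FS = 257.6 / 144.4 = 1.784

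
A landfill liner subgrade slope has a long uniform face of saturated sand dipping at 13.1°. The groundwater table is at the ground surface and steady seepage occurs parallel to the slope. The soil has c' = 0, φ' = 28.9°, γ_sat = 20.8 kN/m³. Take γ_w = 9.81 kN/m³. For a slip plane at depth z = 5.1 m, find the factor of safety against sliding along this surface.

With seepage parallel to the slope and the water table at the surface, the effective normal stress on the slip plane uses the buoyant unit weight γ' = γ_sat − γ_w while the driving shear stress uses γ_sat:
FS = [c' + γ' z cos²β tanφ'] / [γ_sat z sinβ cosβ]
(For c' = 0 this reduces to FS = (γ'/γ_sat)·tanφ'/tanβ.)
γ' = 20.8 − 9.81 = 10.99 kN/m³
Numerator = 0.0 + 10.99·5.1·cos²13.1°·tan28.9° = 0.0 + 10.99·5.1·0.9486·0.5520 = 29.351 kPa
Denominator = 20.8·5.1·sin13.1°·cos13.1° = 20.8·5.1·0.2267·0.9740 = 23.417 kPa
FS = 29.351 / 23.417 = 1.253

FS = 1.25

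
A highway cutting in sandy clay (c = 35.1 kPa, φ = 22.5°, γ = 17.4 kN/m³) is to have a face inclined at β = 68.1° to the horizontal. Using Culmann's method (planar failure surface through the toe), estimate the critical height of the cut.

Culmann's analysis gives the critical failure plane at α_cr = (β + φ)/2 = (68.1 + 22.5)/2 = 45.3°, and the critical height
H_c = (4c/γ) · sinβ cosφ / [1 − cos(β − φ)]
    = (4·35.1/17.4) · sin68.1°·cos22.5° / [1 − cos(45.6°)]
    = 8.069 · 0.9278·0.9239 / [1 − 0.6997]
    = 8.069 · 0.8572 / 0.3003
    = 23.03 m

H_c = 23.03 m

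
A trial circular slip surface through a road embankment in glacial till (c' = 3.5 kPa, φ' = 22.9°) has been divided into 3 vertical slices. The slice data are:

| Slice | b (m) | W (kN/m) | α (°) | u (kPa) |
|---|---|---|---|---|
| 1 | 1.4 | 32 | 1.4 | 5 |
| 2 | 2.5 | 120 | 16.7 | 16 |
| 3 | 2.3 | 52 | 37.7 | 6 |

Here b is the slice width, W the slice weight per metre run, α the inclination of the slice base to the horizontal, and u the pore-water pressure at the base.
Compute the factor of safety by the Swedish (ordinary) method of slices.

FS = 1.13

Ordinary method of slices: FS = Σ[c'·Δl_i + (W_i cosα_i − u_i·Δl_i)·tanφ'] / Σ W_i sinα_i, with Δl_i = b_i / cosα_i.
Slice 1: Δl = 1.4/cos1.4° = 1.400 m; N'_1 = 32·cos1.4° − 5·1.400 = 25.0; c'Δl = 4.90; W sinα = 0.8
Slice 2: Δl = 2.5/cos16.7° = 2.610 m; N'_2 = 120·cos16.7° − 16·2.610 = 73.2; c'Δl = 9.14; W sinα = 34.5
Slice 3: Δl = 2.3/cos37.7° = 2.907 m; N'_3 = 52·cos37.7° − 6·2.907 = 23.7; c'Δl = 10.17; W sinα = 31.8
Σc'Δl = 24.2 kN/m; ΣN' = 121.9 kN/m; ΣW sinα = 67.1 kN/m
Resisting = 24.2 + 121.9·tan22.9° = 24.2 + 51.5 = 75.7 kN/m
FS = 75.7 / 67.1 = 1.129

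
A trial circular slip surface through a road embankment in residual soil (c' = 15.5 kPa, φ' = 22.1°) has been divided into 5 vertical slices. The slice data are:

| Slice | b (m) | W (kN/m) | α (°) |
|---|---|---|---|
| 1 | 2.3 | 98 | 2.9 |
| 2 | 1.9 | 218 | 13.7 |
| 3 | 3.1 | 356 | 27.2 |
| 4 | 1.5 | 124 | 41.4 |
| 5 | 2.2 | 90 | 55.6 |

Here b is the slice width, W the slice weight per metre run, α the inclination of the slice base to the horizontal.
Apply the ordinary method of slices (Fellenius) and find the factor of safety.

Ordinary method of slices: FS = Σ[c'·Δl_i + (W_i cosα_i)·tanφ'] / Σ W_i sinα_i, with Δl_i = b_i / cosα_i.
Slice 1: Δl = 2.3/cos2.9° = 2.303 m; N'_1 = 98·cos2.9° = 97.9; c'Δl = 35.70; W sinα = 5.0
Slice 2: Δl = 1.9/cos13.7° = 1.956 m; N'_2 = 218·cos13.7° = 211.8; c'Δl = 30.31; W sinα = 51.6
Slice 3: Δl = 3.1/cos27.2° = 3.485 m; N'_3 = 356·cos27.2° = 316.6; c'Δl = 54.02; W sinα = 162.7
Slice 4: Δl = 1.5/cos41.4° = 2.000 m; N'_4 = 124·cos41.4° = 93.0; c'Δl = 31.00; W sinα = 82.0
Slice 5: Δl = 2.2/cos55.6° = 3.894 m; N'_5 = 90·cos55.6° = 50.8; c'Δl = 60.36; W sinα = 74.3
Σc'Δl = 211.4 kN/m; ΣN' = 770.2 kN/m; ΣW sinα = 375.6 kN/m
Resisting = 211.4 + 770.2·tan22.1° = 211.4 + 312.7 = 524.1 kN/m
FS = 524.1 / 375.6 = 1.395

FS = 1.40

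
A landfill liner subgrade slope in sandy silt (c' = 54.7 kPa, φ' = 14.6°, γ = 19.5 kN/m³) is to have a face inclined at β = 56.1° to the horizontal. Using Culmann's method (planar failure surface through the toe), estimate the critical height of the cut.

H_c = 35.90 m

Culmann's analysis gives the critical failure plane at α_cr = (β + φ')/2 = (56.1 + 14.6)/2 = 35.4°, and the critical height
H_c = (4c'/γ) · sinβ cosφ' / [1 − cos(β − φ')]
    = (4·54.7/19.5) · sin56.1°·cos14.6° / [1 − cos(41.5°)]
    = 11.221 · 0.8300·0.9677 / [1 − 0.7490]
    = 11.221 · 0.8032 / 0.2510
    = 35.90 m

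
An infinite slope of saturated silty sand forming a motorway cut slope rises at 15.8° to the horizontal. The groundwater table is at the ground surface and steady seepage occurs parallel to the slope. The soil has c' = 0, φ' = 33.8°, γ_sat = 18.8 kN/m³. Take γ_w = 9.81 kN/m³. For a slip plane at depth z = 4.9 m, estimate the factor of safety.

With seepage parallel to the slope and the water table at the surface, the effective normal stress on the slip plane uses the buoyant unit weight γ' = γ_sat − γ_w while the driving shear stress uses γ_sat:
FS = [c' + γ' z cos²β tanφ'] / [γ_sat z sinβ cosβ]
(For c' = 0 this reduces to FS = (γ'/γ_sat)·tanφ'/tanβ.)
γ' = 18.8 − 9.81 = 8.99 kN/m³
Numerator = 0.0 + 8.99·4.9·cos²15.8°·tan33.8° = 0.0 + 8.99·4.9·0.9259·0.6694 = 27.303 kPa
Denominator = 18.8·4.9·sin15.8°·cos15.8° = 18.8·4.9·0.2723·0.9622 = 24.135 kPa
FS = 27.303 / 24.135 = 1.131

FS = 1.13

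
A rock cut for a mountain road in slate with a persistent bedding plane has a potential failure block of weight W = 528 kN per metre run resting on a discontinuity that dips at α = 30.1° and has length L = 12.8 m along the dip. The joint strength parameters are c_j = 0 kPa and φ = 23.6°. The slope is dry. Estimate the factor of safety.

Resolving the block weight along and normal to the plane and applying the Mohr–Coulomb strength on the joint:
N' = W cosα = 528·cos30.1° = 456.8 kN/m
Driving force T = W sinα = 528·sin30.1° = 264.8 kN/m
Resisting force R = c_j·L + N'·tanφ = 0·12.8 + 456.8·tan23.6° = 0.0 + 199.6 = 199.6 kN/m
FS = R / T = 199.6 / 264.8 = 0.754

FS = 0.75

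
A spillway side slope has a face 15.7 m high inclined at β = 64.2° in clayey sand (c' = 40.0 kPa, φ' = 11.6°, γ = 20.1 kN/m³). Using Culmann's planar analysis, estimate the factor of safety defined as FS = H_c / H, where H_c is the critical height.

H_c = (4c'/γ) · sinβ cosφ' / [1 − cos(β − φ')]
    = (4·40.0/20.1) · sin64.2°·cos11.6° / [1 − cos52.6°]
    = 7.960 · 0.8819 / 0.3926 = 17.88 m
FS = H_c / H = 17.88 / 15.7 = 1.139

FS = 1.14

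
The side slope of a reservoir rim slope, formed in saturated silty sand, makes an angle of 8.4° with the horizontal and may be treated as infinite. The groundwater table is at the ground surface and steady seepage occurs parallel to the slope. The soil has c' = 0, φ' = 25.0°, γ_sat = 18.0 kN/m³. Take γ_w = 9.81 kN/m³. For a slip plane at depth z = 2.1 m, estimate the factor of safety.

FS = 1.44

With seepage parallel to the slope and the water table at the surface, the effective normal stress on the slip plane uses the buoyant unit weight γ' = γ_sat − γ_w while the driving shear stress uses γ_sat:
FS = [c' + γ' z cos²β tanφ'] / [γ_sat z sinβ cosβ]
(For c' = 0 this reduces to FS = (γ'/γ_sat)·tanφ'/tanβ.)
γ' = 18.0 − 9.81 = 8.19 kN/m³
Numerator = 0.0 + 8.19·2.1·cos²8.4°·tan25.0° = 0.0 + 8.19·2.1·0.9787·0.4663 = 7.849 kPa
Denominator = 18.0·2.1·sin8.4°·cos8.4° = 18.0·2.1·0.1461·0.9893 = 5.463 kPa
FS = 7.849 / 5.463 = 1.437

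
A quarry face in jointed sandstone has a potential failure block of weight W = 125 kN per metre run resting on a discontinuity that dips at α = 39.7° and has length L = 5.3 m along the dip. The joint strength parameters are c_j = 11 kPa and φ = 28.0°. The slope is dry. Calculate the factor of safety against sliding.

FS = 1.37

Resolving the block weight along and normal to the plane and applying the Mohr–Coulomb strength on the joint:
N' = W cosα = 125·cos39.7° = 96.2 kN/m
Driving force T = W sinα = 125·sin39.7° = 79.8 kN/m
Resisting force R = c_j·L + N'·tanφ = 11·5.3 + 96.2·tan28.0° = 58.3 + 51.1 = 109.4 kN/m
FS = R / T = 109.4 / 79.8 = 1.371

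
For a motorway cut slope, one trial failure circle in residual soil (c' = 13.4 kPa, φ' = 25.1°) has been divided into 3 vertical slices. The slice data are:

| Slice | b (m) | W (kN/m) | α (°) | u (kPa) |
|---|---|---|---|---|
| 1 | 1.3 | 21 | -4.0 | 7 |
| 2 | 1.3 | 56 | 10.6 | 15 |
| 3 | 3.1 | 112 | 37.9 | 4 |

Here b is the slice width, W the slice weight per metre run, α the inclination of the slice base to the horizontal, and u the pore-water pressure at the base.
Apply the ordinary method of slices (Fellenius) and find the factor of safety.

FS = 1.85

Ordinary method of slices: FS = Σ[c'·Δl_i + (W_i cosα_i − u_i·Δl_i)·tanφ'] / Σ W_i sinα_i, with Δl_i = b_i / cosα_i.
Slice 1: Δl = 1.3/cos(-4.0°) = 1.303 m; N'_1 = 21·cos(-4.0°) − 7·1.303 = 11.8; c'Δl = 17.46; W sinα = -1.5
Slice 2: Δl = 1.3/cos10.6° = 1.323 m; N'_2 = 56·cos10.6° − 15·1.323 = 35.2; c'Δl = 17.72; W sinα = 10.3
Slice 3: Δl = 3.1/cos37.9° = 3.929 m; N'_3 = 112·cos37.9° − 4·3.929 = 72.7; c'Δl = 52.64; W sinα = 68.8
Σc'Δl = 87.8 kN/m; ΣN' = 119.7 kN/m; ΣW sinα = 77.6 kN/m
Resisting = 87.8 + 119.7·tan25.1° = 87.8 + 56.1 = 143.9 kN/m
FS = 143.9 / 77.6 = 1.853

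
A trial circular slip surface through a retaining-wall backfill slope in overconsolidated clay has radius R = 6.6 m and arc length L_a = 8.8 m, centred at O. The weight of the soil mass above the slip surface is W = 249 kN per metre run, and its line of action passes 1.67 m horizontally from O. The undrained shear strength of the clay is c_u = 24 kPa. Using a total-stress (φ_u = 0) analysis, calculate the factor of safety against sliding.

Taking moments about the centre O, the resisting moment is provided by the undrained shear strength acting along the arc:
M_R = c_u·L_a·R = 24·8.80·6.6 = 1393.9 kN·m/m
M_D = W·d = 249·1.67 = 415.8 kN·m/m
FS = M_R / M_D = 1393.9 / 415.8 = 3.352

FS = 3.35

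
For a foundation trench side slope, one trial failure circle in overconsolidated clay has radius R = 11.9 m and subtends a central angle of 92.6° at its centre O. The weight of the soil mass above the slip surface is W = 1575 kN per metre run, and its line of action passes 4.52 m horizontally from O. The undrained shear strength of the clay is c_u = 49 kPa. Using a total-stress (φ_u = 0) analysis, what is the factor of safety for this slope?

Taking moments about the centre O, the resisting moment is provided by the undrained shear strength acting along the arc:
Arc length L_a = R·θ = 11.9·(92.6°·π/180) = 11.9·1.6162 = 19.23 m
M_R = c_u·L_a·R = 49·19.23·11.9 = 11214.5 kN·m/m
M_D = W·d = 1575·4.52 = 7119.0 kN·m/m
FS = M_R / M_D = 11214.5 / 7119.0 = 1.575

FS = 1.58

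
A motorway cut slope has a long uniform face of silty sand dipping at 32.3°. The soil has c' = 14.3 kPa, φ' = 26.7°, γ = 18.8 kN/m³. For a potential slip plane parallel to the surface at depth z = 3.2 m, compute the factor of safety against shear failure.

FS = 1.32

For an infinite slope with a slip plane parallel to the surface (no pore pressure): FS = [c' + γz cos²β tanφ'] / [γz sinβ cosβ].
γz = 18.8·3.2 = 60.16 kN/m²
Numerator = 14.3 + 60.16·cos²32.3°·tan26.7° = 14.3 + 60.16·0.7145·0.5029 = 35.918 kPa
Denominator = 60.16·sin32.3°·cos32.3° = 60.16·0.5344·0.8453 = 27.172 kPa
FS = 35.918 / 27.172 = 1.322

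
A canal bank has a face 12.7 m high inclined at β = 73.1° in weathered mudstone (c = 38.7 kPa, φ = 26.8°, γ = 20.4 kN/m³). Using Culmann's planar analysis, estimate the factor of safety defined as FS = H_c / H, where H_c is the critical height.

H_c = (4c/γ) · sinβ cosφ / [1 − cos(β − φ)]
    = (4·38.7/20.4) · sin73.1°·cos26.8° / [1 − cos46.3°]
    = 7.588 · 0.8540 / 0.3091 = 20.96 m
FS = H_c / H = 20.96 / 12.7 = 1.651

FS = 1.65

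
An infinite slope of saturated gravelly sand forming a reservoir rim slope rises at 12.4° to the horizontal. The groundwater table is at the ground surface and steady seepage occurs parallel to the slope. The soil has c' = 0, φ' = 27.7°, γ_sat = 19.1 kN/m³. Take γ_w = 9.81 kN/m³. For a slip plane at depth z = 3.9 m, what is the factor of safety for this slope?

FS = 1.16

With seepage parallel to the slope and the water table at the surface, the effective normal stress on the slip plane uses the buoyant unit weight γ' = γ_sat − γ_w while the driving shear stress uses γ_sat:
FS = [c' + γ' z cos²β tanφ'] / [γ_sat z sinβ cosβ]
(For c' = 0 this reduces to FS = (γ'/γ_sat)·tanφ'/tanβ.)
γ' = 19.1 − 9.81 = 9.29 kN/m³
Numerator = 0.0 + 9.29·3.9·cos²12.4°·tan27.7° = 0.0 + 9.29·3.9·0.9539·0.5250 = 18.145 kPa
Denominator = 19.1·3.9·sin12.4°·cos12.4° = 19.1·3.9·0.2147·0.9767 = 15.622 kPa
FS = 18.145 / 15.622 = 1.161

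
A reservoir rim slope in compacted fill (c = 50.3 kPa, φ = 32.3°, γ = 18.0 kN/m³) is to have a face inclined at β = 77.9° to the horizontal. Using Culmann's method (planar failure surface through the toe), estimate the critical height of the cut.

H_c = 30.76 m

Culmann's analysis gives the critical failure plane at α_cr = (β + φ)/2 = (77.9 + 32.3)/2 = 55.1°, and the critical height
H_c = (4c/γ) · sinβ cosφ / [1 − cos(β − φ)]
    = (4·50.3/18.0) · sin77.9°·cos32.3° / [1 − cos(45.6°)]
    = 11.178 · 0.9778·0.8453 / [1 − 0.6997]
    = 11.178 · 0.8265 / 0.3003
    = 30.76 m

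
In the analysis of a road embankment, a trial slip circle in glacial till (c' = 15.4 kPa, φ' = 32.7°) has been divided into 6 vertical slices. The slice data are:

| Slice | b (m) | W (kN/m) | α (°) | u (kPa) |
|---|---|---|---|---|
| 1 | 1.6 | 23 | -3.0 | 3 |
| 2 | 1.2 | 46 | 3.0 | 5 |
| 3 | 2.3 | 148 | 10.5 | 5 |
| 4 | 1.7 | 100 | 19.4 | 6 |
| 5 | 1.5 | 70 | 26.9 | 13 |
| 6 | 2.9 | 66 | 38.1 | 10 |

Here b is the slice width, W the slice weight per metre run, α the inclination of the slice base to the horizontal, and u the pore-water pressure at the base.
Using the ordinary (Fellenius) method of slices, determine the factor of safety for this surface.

Ordinary method of slices: FS = Σ[c'·Δl_i + (W_i cosα_i − u_i·Δl_i)·tanφ'] / Σ W_i sinα_i, with Δl_i = b_i / cosα_i.
Slice 1: Δl = 1.6/cos(-3.0°) = 1.602 m; N'_1 = 23·cos(-3.0°) − 3·1.602 = 18.2; c'Δl = 24.67; W sinα = -1.2
Slice 2: Δl = 1.2/cos3.0° = 1.202 m; N'_2 = 46·cos3.0° − 5·1.202 = 39.9; c'Δl = 18.51; W sinα = 2.4
Slice 3: Δl = 2.3/cos10.5° = 2.339 m; N'_3 = 148·cos10.5° − 5·2.339 = 133.8; c'Δl = 36.02; W sinα = 27.0
Slice 4: Δl = 1.7/cos19.4° = 1.802 m; N'_4 = 100·cos19.4° − 6·1.802 = 83.5; c'Δl = 27.76; W sinα = 33.2
Slice 5: Δl = 1.5/cos26.9° = 1.682 m; N'_5 = 70·cos26.9° − 13·1.682 = 40.6; c'Δl = 25.90; W sinα = 31.7
Slice 6: Δl = 2.9/cos38.1° = 3.685 m; N'_6 = 66·cos38.1° − 10·3.685 = 15.1; c'Δl = 56.75; W sinα = 40.7
Σc'Δl = 189.6 kN/m; ΣN' = 331.1 kN/m; ΣW sinα = 133.8 kN/m
Resisting = 189.6 + 331.1·tan32.7° = 189.6 + 212.5 = 402.2 kN/m
FS = 402.2 / 133.8 = 3.006

FS = 3.01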